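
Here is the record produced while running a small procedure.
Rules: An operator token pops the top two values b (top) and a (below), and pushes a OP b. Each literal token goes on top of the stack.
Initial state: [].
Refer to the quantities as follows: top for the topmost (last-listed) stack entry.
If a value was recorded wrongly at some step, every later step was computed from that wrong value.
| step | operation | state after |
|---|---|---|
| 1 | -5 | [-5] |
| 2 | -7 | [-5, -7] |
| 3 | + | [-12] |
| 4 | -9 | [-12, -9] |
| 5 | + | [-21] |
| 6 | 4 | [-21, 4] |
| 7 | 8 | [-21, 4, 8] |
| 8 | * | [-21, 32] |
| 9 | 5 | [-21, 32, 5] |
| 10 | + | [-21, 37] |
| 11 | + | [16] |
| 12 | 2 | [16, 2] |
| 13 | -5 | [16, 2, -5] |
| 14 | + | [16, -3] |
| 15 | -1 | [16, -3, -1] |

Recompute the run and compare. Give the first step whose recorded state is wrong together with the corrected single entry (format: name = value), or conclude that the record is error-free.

no error

step 1: push -5: top = -5 -> matches
step 2: push -7: top = -7 -> agrees with the record
step 3: -5 + -7 = -12 -> no discrepancy
step 4: push -9: top = -9 -> verified
step 5: -12 + -9 = -21 -> consistent with the record
step 6: push 4: top = 4 -> in agreement
step 7: push 8: top = 8 -> consistent with the record
step 8: 4 * 8 = 32 -> in agreement
step 9: push 5: top = 5 -> agrees with the record
step 10: 32 + 5 = 37 -> agrees with the record
step 11: -21 + 37 = 16 -> same as recorded
step 12: push 2: top = 2 -> agrees with the record
step 13: push -5: top = -5 -> consistent with the record
step 14: 2 + -5 = -3 -> same as recorded
step 15: push -1: top = -1 -> verified
All steps check out; nothing to correct.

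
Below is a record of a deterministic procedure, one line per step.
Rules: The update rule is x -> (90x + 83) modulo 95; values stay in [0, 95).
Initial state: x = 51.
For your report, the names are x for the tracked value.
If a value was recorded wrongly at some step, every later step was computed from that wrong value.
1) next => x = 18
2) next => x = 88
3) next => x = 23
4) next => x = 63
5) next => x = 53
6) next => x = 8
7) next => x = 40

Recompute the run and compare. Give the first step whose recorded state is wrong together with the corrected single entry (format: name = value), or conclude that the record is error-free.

Recomputing the run from the initial state:
step 1: x = 18
step 2: x = 88
step 3: x = 23
step 4: x = 63
step 5: x = 53
step 6: x = 8
step 7: x = 43
The first disagreement with the record is at step 7, where the value should be x = 43.

step 7, x = 43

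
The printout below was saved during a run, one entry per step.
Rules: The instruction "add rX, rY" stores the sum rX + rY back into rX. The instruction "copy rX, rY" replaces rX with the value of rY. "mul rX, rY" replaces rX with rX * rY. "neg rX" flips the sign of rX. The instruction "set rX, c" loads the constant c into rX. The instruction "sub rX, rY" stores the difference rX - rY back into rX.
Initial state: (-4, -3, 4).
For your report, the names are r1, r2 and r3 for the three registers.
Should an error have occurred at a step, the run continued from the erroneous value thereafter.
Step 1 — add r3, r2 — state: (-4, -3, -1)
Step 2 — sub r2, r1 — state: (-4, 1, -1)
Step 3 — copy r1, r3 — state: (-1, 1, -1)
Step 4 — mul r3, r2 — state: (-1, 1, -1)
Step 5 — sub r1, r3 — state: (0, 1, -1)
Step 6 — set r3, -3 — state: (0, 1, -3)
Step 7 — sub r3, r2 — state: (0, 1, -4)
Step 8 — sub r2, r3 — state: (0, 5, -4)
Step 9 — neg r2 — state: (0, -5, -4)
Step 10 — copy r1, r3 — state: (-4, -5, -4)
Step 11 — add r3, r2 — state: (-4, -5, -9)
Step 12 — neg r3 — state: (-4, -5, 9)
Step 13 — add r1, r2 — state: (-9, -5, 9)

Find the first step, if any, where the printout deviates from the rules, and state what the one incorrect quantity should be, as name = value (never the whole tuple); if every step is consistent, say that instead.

Step 1: r3 = 4 + -3 = 1 — the printout disagrees here.
The earliest wrong entry is at step 1: it should read r3 = 1.

step 1, r3 = 1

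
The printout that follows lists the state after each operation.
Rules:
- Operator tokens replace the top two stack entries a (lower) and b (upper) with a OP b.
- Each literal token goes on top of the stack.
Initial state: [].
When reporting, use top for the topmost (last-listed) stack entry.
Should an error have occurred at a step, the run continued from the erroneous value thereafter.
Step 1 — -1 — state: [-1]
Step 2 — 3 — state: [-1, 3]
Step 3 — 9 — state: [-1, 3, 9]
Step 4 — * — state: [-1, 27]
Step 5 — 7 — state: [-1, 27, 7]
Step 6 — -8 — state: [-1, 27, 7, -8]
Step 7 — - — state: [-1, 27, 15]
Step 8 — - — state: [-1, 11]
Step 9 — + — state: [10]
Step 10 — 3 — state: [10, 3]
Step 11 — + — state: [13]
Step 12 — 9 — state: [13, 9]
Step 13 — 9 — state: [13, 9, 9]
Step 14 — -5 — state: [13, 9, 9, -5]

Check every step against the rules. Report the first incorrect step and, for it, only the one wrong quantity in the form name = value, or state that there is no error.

step 8, top = 12

Recomputing the run from the initial state:
step 1: [-1]
step 2: [-1, 3]
step 3: [-1, 3, 9]
step 4: [-1, 27]
step 5: [-1, 27, 7]
step 6: [-1, 27, 7, -8]
step 7: [-1, 27, 15]
step 8: [-1, 12]
step 9: [11]
step 10: [11, 3]
step 11: [14]
step 12: [14, 9]
step 13: [14, 9, 9]
step 14: [14, 9, 9, -5]
The first disagreement with the printout is at step 8, where the value should be top = 12.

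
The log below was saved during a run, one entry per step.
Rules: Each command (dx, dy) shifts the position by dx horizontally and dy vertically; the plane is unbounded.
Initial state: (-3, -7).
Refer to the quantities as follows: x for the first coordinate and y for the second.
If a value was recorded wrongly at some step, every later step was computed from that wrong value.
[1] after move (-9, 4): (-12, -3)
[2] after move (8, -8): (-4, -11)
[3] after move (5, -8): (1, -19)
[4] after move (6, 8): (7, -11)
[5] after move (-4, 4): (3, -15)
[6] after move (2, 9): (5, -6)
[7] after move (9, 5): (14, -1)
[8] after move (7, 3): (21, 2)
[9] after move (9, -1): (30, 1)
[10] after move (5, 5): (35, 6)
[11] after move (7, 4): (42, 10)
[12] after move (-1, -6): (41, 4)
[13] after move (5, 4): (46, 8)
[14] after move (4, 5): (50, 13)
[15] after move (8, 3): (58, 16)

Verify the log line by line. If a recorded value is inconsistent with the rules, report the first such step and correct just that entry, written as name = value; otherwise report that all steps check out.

step 5, y = -7

Recomputing the run from the initial state:
step 1: x = -12, y = -3
step 2: x = -4, y = -11
step 3: x = 1, y = -19
step 4: x = 7, y = -11
step 5: x = 3, y = -7
step 6: x = 5, y = 2
step 7: x = 14, y = 7
step 8: x = 21, y = 10
step 9: x = 30, y = 9
step 10: x = 35, y = 14
step 11: x = 42, y = 18
step 12: x = 41, y = 12
step 13: x = 46, y = 16
step 14: x = 50, y = 21
step 15: x = 58, y = 24
The first disagreement with the log is at step 5, where the value should be y = -7.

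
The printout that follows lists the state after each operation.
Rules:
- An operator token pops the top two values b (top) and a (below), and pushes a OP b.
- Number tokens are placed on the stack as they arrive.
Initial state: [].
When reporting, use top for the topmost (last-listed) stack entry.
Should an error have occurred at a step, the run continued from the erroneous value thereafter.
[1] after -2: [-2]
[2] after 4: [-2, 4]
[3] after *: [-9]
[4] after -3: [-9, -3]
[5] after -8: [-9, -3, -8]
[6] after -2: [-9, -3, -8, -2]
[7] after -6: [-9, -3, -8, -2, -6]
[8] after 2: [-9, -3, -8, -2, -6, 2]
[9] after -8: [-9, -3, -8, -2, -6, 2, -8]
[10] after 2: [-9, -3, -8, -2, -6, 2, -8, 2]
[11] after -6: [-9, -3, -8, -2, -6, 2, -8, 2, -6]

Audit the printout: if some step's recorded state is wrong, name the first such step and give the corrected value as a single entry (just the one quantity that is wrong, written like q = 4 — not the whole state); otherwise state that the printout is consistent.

Step 1: push -2: top = -2 — matches.
Step 2: push 4: top = 4 — in agreement.
Step 3: -2 * 4 = -8 — the entry is off here.
Conclusion: step 3 carries the first error; the entry should be top = -8.

step 3, top = -8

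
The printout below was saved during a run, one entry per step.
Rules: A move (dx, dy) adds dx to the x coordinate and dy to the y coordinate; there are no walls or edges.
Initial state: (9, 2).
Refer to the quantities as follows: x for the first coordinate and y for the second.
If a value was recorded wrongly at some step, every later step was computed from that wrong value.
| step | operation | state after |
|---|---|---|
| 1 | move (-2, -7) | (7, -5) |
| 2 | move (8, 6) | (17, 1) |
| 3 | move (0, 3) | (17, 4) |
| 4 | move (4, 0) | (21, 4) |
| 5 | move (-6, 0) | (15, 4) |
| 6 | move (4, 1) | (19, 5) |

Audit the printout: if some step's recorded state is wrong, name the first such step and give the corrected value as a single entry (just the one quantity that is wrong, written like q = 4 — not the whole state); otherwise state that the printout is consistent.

Recomputing the run from the initial state:
step 1: x = 7, y = -5
step 2: x = 15, y = 1
step 3: x = 15, y = 4
step 4: x = 19, y = 4
step 5: x = 13, y = 4
step 6: x = 17, y = 5
The first disagreement with the printout is at step 2, where the value should be x = 15.

step 2, x = 15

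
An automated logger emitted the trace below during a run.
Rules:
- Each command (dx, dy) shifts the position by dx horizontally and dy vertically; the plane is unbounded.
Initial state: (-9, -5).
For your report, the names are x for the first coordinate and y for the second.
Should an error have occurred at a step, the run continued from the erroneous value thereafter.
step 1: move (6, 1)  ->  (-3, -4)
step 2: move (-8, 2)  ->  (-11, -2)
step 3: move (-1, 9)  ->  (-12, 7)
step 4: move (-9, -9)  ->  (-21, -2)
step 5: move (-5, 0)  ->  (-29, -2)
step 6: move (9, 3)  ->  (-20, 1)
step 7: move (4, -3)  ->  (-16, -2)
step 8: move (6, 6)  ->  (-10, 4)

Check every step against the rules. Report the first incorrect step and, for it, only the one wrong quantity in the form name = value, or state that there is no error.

step 5, x = -26

Step 1: x = -9 + (6) = -3, y = -5 + (1) = -4 — confirmed correct.
Step 2: x = -3 + (-8) = -11, y = -4 + (2) = -2 — in agreement.
Step 3: x = -11 + (-1) = -12, y = -2 + (9) = 7 — consistent with the trace.
Step 4: x = -12 + (-9) = -21, y = 7 + (-9) = -2 — agrees with the trace.
Step 5: x = -21 + (-5) = -26, y = -2 + (0) = -2 — the recorded entry deviates here.
Conclusion: step 5 carries the first error; the entry should be x = -26.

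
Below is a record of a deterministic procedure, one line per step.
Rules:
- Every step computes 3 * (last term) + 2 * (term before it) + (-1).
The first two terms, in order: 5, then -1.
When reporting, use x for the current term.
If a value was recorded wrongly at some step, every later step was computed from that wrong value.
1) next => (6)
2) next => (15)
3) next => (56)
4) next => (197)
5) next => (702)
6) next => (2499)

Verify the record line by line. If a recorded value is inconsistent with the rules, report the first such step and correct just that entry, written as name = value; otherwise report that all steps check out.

no error

1. x = 3*(-1) + (2)*(5) + (-1) = 6 (no discrepancy)
2. x = 3*(6) + (2)*(-1) + (-1) = 15 (in agreement)
3. x = 3*(15) + (2)*(6) + (-1) = 56 (consistent with the record)
4. x = 3*(56) + (2)*(15) + (-1) = 197 (no discrepancy)
5. x = 3*(197) + (2)*(56) + (-1) = 702 (agrees with the record)
6. x = 3*(702) + (2)*(197) + (-1) = 2499 (same as recorded)
The recomputation confirms every line.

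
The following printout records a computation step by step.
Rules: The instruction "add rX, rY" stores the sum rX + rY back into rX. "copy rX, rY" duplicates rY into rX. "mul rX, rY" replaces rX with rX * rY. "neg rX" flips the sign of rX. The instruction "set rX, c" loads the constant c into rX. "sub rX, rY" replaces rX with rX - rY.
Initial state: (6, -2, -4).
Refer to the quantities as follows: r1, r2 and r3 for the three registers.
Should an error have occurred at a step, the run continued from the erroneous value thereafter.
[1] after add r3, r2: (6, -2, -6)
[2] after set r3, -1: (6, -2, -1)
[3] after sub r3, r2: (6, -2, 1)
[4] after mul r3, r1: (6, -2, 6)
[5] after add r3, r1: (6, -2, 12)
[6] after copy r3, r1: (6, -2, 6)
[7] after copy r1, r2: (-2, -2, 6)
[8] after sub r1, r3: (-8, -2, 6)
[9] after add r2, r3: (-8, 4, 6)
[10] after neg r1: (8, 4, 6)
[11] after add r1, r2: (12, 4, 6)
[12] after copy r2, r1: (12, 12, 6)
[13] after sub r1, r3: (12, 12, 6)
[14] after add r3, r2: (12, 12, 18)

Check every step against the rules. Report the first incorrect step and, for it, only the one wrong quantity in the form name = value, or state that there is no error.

step 13, r1 = 6

1. r3 = -4 + -2 = -6 (verified)
2. r3 = -1 (no discrepancy)
3. r3 = -1 - -2 = 1 (no discrepancy)
4. r3 = 1 * 6 = 6 (checks out)
5. r3 = 6 + 6 = 12 (agrees with the printout)
6. r3 = 6 (matches)
7. r1 = -2 (matches)
8. r1 = -2 - 6 = -8 (verified)
9. r2 = -2 + 6 = 4 (in agreement)
10. r1 = -(-8) = 8 (verified)
11. r1 = 8 + 4 = 12 (checks out)
12. r2 = 12 (checks out)
13. r1 = 12 - 6 = 6 (first mismatch against the printout)
The earliest wrong entry is at step 13: it should read r1 = 6.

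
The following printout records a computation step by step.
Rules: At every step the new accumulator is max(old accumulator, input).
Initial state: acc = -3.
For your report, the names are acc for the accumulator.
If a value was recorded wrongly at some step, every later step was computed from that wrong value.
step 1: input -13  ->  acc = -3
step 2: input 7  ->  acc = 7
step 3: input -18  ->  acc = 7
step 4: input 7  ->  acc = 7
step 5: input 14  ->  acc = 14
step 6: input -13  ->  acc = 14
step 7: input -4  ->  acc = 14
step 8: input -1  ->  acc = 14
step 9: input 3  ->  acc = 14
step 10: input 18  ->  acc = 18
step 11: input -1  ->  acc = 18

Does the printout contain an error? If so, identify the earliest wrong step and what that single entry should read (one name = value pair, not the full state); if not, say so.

no error

1. acc = max(-3, -13) = -3 (same as recorded)
2. acc = max(-3, 7) = 7 (checks out)
3. acc = max(7, -18) = 7 (verified)
4. acc = max(7, 7) = 7 (in agreement)
5. acc = max(7, 14) = 14 (in agreement)
6. acc = max(14, -13) = 14 (checks out)
7. acc = max(14, -4) = 14 (same as recorded)
8. acc = max(14, -1) = 14 (checks out)
9. acc = max(14, 3) = 14 (checks out)
10. acc = max(14, 18) = 18 (checks out)
11. acc = max(18, -1) = 18 (no discrepancy)
Nothing is out of place; the run is error-free.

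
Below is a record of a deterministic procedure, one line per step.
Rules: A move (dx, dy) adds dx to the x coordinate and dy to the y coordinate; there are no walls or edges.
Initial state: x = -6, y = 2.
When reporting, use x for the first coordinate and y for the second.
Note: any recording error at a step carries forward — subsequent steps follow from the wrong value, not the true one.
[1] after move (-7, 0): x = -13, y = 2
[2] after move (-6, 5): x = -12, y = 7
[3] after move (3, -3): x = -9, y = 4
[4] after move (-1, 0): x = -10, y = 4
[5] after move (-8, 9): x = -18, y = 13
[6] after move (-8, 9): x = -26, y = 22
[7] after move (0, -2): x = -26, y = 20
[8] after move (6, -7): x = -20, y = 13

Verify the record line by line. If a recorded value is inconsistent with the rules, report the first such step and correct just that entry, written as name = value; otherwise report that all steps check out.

Recomputing the run from the initial state:
step 1: x = -13, y = 2
step 2: x = -19, y = 7
step 3: x = -16, y = 4
step 4: x = -17, y = 4
step 5: x = -25, y = 13
step 6: x = -33, y = 22
step 7: x = -33, y = 20
step 8: x = -27, y = 13
The first disagreement with the record is at step 2, where the value should be x = -19.

step 2, x = -19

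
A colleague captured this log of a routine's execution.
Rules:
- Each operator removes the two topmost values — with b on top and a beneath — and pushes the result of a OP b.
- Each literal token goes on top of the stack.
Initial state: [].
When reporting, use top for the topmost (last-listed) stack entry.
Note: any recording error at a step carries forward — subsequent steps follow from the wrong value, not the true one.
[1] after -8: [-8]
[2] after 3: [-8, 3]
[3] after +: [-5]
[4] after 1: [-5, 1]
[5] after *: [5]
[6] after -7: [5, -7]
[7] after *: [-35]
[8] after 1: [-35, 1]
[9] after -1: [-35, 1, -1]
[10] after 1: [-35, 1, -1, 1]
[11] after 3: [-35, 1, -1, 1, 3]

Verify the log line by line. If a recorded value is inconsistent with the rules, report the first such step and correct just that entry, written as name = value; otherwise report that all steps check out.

step 5, top = -5

Step 1: push -8: top = -8 — in agreement.
Step 2: push 3: top = 3 — checks out.
Step 3: -8 + 3 = -5 — no discrepancy.
Step 4: push 1: top = 1 — no discrepancy.
Step 5: -5 * 1 = -5 — first mismatch against the log.
The earliest wrong entry is at step 5: it should read top = -5.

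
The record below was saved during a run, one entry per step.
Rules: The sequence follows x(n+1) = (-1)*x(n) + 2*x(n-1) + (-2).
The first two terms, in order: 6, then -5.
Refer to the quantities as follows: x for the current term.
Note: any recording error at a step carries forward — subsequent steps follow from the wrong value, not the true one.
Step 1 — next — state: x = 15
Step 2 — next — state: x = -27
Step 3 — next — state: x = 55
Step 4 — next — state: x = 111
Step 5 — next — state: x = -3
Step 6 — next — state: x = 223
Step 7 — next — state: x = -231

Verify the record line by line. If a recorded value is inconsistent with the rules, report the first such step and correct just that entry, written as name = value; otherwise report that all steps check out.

step 4, x = -111

Recomputing the run from the initial state:
step 1: x = 15
step 2: x = -27
step 3: x = 55
step 4: x = -111
step 5: x = 219
step 6: x = -443
step 7: x = 879
The first disagreement with the record is at step 4, where the value should be x = -111.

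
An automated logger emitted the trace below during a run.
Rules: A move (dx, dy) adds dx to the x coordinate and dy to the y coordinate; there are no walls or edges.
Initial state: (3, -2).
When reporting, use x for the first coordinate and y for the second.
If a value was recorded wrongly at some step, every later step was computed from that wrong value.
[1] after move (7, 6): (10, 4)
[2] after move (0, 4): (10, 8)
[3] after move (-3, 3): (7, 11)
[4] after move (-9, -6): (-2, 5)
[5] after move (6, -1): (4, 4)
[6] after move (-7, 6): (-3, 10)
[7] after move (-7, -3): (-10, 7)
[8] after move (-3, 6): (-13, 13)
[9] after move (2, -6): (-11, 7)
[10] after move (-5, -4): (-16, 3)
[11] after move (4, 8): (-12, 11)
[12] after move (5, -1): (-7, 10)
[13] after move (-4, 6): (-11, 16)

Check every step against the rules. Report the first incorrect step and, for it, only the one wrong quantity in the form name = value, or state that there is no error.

1. x = 3 + (7) = 10, y = -2 + (6) = 4 (in agreement)
2. x = 10 + (0) = 10, y = 4 + (4) = 8 (verified)
3. x = 10 + (-3) = 7, y = 8 + (3) = 11 (exactly as logged)
4. x = 7 + (-9) = -2, y = 11 + (-6) = 5 (in agreement)
5. x = -2 + (6) = 4, y = 5 + (-1) = 4 (agrees with the trace)
6. x = 4 + (-7) = -3, y = 4 + (6) = 10 (verified)
7. x = -3 + (-7) = -10, y = 10 + (-3) = 7 (verified)
8. x = -10 + (-3) = -13, y = 7 + (6) = 13 (agrees with the trace)
9. x = -13 + (2) = -11, y = 13 + (-6) = 7 (agrees with the trace)
10. x = -11 + (-5) = -16, y = 7 + (-4) = 3 (checks out)
11. x = -16 + (4) = -12, y = 3 + (8) = 11 (matches)
12. x = -12 + (5) = -7, y = 11 + (-1) = 10 (same as recorded)
13. x = -7 + (-4) = -11, y = 10 + (6) = 16 (matches)
Each recorded entry agrees with the recomputation.

no error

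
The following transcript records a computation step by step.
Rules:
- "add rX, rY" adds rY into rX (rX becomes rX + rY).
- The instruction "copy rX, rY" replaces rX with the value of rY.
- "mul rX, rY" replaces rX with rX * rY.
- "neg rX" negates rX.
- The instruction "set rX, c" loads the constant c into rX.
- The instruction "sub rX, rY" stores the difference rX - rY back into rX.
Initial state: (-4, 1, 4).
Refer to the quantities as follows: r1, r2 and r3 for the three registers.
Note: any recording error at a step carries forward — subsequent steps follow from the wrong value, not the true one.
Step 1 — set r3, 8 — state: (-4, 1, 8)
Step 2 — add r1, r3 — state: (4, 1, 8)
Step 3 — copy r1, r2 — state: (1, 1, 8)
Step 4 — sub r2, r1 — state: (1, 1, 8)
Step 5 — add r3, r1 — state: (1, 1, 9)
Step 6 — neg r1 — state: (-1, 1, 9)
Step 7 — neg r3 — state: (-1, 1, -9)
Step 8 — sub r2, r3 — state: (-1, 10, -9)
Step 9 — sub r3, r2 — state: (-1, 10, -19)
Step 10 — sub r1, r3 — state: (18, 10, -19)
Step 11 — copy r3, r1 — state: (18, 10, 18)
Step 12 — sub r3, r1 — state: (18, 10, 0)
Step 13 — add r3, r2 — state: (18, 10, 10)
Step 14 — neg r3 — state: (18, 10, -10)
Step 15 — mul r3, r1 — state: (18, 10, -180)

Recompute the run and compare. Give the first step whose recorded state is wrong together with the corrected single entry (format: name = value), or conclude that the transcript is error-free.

Recomputing the run from the initial state:
step 1: r1 = -4, r2 = 1, r3 = 8
step 2: r1 = 4, r2 = 1, r3 = 8
step 3: r1 = 1, r2 = 1, r3 = 8
step 4: r1 = 1, r2 = 0, r3 = 8
step 5: r1 = 1, r2 = 0, r3 = 9
step 6: r1 = -1, r2 = 0, r3 = 9
step 7: r1 = -1, r2 = 0, r3 = -9
step 8: r1 = -1, r2 = 9, r3 = -9
step 9: r1 = -1, r2 = 9, r3 = -18
step 10: r1 = 17, r2 = 9, r3 = -18
step 11: r1 = 17, r2 = 9, r3 = 17
step 12: r1 = 17, r2 = 9, r3 = 0
step 13: r1 = 17, r2 = 9, r3 = 9
step 14: r1 = 17, r2 = 9, r3 = -9
step 15: r1 = 17, r2 = 9, r3 = -153
The first disagreement with the transcript is at step 4, where the value should be r2 = 0.

step 4, r2 = 0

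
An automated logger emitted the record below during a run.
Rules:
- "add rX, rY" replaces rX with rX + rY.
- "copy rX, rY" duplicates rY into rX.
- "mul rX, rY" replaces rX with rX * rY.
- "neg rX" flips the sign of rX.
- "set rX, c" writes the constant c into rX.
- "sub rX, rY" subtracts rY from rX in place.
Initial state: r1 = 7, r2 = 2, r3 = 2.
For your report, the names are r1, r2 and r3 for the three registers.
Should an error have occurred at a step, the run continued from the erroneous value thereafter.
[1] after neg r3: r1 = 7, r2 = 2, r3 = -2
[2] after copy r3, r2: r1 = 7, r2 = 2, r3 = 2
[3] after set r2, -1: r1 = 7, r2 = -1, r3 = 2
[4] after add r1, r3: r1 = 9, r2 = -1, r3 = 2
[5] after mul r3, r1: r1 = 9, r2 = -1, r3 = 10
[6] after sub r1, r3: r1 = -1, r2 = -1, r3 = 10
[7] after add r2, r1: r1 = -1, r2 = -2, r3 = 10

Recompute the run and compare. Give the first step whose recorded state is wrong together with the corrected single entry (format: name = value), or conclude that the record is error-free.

Step 1: r3 = -(2) = -2 — consistent with the record.
Step 2: r3 = 2 — exactly as logged.
Step 3: r2 = -1 — consistent with the record.
Step 4: r1 = 7 + 2 = 9 — verified.
Step 5: r3 = 2 * 9 = 18 — the record disagrees here.
Step 5 is the first one off; corrected, r3 = 18.

step 5, r3 = 18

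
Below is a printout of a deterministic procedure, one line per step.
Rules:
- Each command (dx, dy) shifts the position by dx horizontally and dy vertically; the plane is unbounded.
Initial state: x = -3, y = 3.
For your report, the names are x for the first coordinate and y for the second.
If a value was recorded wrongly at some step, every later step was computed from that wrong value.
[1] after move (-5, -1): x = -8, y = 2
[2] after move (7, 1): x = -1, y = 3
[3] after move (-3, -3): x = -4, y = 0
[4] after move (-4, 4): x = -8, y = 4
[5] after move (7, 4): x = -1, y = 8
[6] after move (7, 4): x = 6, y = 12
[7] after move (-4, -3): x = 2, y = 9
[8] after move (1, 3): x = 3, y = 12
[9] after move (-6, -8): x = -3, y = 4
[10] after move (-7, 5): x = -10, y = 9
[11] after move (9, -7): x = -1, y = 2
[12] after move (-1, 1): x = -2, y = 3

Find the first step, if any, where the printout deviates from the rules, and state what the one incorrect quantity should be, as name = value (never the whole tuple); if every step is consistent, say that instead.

Recomputing the run from the initial state:
step 1: x = -8, y = 2
step 2: x = -1, y = 3
step 3: x = -4, y = 0
step 4: x = -8, y = 4
step 5: x = -1, y = 8
step 6: x = 6, y = 12
step 7: x = 2, y = 9
step 8: x = 3, y = 12
step 9: x = -3, y = 4
step 10: x = -10, y = 9
step 11: x = -1, y = 2
step 12: x = -2, y = 3
This matches the printout at every step.

no error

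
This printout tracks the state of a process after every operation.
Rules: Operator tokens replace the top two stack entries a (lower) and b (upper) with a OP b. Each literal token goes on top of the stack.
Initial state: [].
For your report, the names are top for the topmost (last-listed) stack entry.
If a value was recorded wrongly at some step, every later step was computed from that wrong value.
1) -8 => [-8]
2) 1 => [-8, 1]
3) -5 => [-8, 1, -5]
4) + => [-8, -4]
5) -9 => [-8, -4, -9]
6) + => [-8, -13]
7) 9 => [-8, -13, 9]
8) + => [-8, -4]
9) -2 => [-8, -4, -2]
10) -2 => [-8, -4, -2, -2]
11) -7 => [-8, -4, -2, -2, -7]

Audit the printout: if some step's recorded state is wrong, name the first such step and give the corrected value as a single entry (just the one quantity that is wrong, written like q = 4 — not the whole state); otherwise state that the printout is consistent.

no error

Step 1: push -8: top = -8 — confirmed correct.
Step 2: push 1: top = 1 — verified.
Step 3: push -5: top = -5 — same as recorded.
Step 4: 1 + -5 = -4 — consistent with the printout.
Step 5: push -9: top = -9 — checks out.
Step 6: -4 + -9 = -13 — confirmed correct.
Step 7: push 9: top = 9 — verified.
Step 8: -13 + 9 = -4 — verified.
Step 9: push -2: top = -2 — verified.
Step 10: push -2: top = -2 — matches.
Step 11: push -7: top = -7 — in agreement.
Each recorded entry agrees with the recomputation.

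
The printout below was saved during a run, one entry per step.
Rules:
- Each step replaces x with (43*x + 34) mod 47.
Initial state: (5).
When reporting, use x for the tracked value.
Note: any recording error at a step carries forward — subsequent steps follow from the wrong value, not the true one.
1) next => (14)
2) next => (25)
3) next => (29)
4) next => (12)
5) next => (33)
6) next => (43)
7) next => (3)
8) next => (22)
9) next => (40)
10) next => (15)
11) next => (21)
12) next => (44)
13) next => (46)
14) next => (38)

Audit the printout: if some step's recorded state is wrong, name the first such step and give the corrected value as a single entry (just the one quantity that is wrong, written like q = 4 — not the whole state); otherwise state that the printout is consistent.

step 3, x = 28

Recomputing the run from the initial state:
step 1: x = 14
step 2: x = 25
step 3: x = 28
step 4: x = 16
step 5: x = 17
step 6: x = 13
step 7: x = 29
step 8: x = 12
step 9: x = 33
step 10: x = 43
step 11: x = 3
step 12: x = 22
step 13: x = 40
step 14: x = 15
The first disagreement with the printout is at step 3, where the value should be x = 28.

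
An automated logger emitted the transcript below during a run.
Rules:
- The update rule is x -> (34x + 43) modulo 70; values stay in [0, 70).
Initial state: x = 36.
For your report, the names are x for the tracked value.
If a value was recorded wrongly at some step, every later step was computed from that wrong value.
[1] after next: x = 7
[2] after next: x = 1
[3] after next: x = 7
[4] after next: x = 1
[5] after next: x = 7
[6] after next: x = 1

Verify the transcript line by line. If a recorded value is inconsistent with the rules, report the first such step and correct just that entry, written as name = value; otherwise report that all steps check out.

Step 1: x = (34*36 + 43) mod 70 = 7 — same as recorded.
Step 2: x = (34*7 + 43) mod 70 = 1 — in agreement.
Step 3: x = (34*1 + 43) mod 70 = 7 — agrees with the transcript.
Step 4: x = (34*7 + 43) mod 70 = 1 — consistent with the transcript.
Step 5: x = (34*1 + 43) mod 70 = 7 — matches.
Step 6: x = (34*7 + 43) mod 70 = 1 — no discrepancy.
All entries verified; no error found.

no error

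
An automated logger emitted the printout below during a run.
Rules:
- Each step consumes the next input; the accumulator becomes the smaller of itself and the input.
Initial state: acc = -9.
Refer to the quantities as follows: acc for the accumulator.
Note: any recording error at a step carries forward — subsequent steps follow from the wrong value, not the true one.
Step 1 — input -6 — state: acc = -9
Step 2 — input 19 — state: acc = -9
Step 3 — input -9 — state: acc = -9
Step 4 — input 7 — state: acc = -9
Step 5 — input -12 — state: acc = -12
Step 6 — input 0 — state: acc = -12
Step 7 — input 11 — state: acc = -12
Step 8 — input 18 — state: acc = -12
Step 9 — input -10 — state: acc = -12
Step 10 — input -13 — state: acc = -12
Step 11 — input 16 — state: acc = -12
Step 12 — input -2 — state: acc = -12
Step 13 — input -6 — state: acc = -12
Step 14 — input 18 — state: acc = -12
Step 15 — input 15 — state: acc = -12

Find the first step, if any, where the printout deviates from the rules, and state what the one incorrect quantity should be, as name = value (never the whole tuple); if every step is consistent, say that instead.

Recomputing the run from the initial state:
step 1: acc = -9
step 2: acc = -9
step 3: acc = -9
step 4: acc = -9
step 5: acc = -12
step 6: acc = -12
step 7: acc = -12
step 8: acc = -12
step 9: acc = -12
step 10: acc = -13
step 11: acc = -13
step 12: acc = -13
step 13: acc = -13
step 14: acc = -13
step 15: acc = -13
The first disagreement with the printout is at step 10, where the value should be acc = -13.

step 10, acc = -13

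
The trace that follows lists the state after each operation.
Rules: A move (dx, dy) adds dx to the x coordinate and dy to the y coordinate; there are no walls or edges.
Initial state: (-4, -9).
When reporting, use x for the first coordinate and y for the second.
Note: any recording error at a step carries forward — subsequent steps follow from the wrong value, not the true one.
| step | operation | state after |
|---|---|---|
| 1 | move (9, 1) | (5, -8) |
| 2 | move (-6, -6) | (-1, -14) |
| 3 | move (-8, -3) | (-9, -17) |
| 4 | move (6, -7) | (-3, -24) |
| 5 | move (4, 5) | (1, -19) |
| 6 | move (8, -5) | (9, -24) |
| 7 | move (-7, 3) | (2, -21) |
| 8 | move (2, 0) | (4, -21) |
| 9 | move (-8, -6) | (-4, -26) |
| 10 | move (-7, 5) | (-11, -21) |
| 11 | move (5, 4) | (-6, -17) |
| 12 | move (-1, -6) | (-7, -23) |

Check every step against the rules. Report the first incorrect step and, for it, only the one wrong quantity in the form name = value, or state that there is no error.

Recomputing the run from the initial state:
step 1: x = 5, y = -8
step 2: x = -1, y = -14
step 3: x = -9, y = -17
step 4: x = -3, y = -24
step 5: x = 1, y = -19
step 6: x = 9, y = -24
step 7: x = 2, y = -21
step 8: x = 4, y = -21
step 9: x = -4, y = -27
step 10: x = -11, y = -22
step 11: x = -6, y = -18
step 12: x = -7, y = -24
The first disagreement with the trace is at step 9, where the value should be y = -27.

step 9, y = -27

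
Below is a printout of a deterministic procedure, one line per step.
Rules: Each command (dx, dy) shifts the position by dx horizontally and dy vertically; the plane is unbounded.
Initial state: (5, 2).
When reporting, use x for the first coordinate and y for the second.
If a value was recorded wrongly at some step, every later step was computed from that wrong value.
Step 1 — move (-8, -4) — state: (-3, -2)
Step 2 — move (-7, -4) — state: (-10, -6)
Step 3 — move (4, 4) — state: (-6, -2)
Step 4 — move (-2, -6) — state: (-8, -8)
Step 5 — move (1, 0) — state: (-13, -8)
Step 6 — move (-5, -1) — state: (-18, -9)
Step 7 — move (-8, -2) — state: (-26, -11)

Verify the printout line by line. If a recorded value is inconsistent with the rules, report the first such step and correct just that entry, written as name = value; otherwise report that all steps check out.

1. x = 5 + (-8) = -3, y = 2 + (-4) = -2 (in agreement)
2. x = -3 + (-7) = -10, y = -2 + (-4) = -6 (no discrepancy)
3. x = -10 + (4) = -6, y = -6 + (4) = -2 (confirmed correct)
4. x = -6 + (-2) = -8, y = -2 + (-6) = -8 (no discrepancy)
5. x = -8 + (1) = -7, y = -8 + (0) = -8 (the entry is off here)
Step 5 is the first one off; corrected, x = -7.

step 5, x = -7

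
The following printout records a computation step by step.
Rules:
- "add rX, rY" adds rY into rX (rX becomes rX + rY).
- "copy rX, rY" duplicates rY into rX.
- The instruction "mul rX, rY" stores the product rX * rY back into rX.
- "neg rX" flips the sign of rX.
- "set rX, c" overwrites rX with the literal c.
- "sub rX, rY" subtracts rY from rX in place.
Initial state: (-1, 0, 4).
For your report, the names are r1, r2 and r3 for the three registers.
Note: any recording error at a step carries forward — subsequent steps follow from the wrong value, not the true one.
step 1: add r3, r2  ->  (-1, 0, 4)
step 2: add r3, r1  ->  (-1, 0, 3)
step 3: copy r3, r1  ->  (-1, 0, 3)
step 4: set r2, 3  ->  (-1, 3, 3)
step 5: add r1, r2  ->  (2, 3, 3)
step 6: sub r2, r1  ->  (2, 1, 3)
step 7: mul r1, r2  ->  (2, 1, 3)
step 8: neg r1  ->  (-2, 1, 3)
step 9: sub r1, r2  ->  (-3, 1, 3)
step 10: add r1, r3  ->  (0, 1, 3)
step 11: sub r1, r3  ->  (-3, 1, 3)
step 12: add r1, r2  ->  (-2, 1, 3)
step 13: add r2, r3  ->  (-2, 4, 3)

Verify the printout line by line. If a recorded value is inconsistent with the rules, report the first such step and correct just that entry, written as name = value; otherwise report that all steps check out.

Recomputing the run from the initial state:
step 1: r1 = -1, r2 = 0, r3 = 4
step 2: r1 = -1, r2 = 0, r3 = 3
step 3: r1 = -1, r2 = 0, r3 = -1
step 4: r1 = -1, r2 = 3, r3 = -1
step 5: r1 = 2, r2 = 3, r3 = -1
step 6: r1 = 2, r2 = 1, r3 = -1
step 7: r1 = 2, r2 = 1, r3 = -1
step 8: r1 = -2, r2 = 1, r3 = -1
step 9: r1 = -3, r2 = 1, r3 = -1
step 10: r1 = -4, r2 = 1, r3 = -1
step 11: r1 = -3, r2 = 1, r3 = -1
step 12: r1 = -2, r2 = 1, r3 = -1
step 13: r1 = -2, r2 = 0, r3 = -1
The first disagreement with the printout is at step 3, where the value should be r3 = -1.

step 3, r3 = -1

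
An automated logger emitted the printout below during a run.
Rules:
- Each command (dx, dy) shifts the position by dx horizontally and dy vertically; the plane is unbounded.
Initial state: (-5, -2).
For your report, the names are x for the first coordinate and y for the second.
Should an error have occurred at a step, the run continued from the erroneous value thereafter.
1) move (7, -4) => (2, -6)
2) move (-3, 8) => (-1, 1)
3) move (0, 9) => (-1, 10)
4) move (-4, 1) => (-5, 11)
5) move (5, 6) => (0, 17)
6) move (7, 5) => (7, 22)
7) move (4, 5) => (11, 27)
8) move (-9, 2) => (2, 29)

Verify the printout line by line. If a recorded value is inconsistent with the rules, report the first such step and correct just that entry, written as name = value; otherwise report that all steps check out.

step 1: x = -5 + (7) = 2, y = -2 + (-4) = -6 -> in agreement
step 2: x = 2 + (-3) = -1, y = -6 + (8) = 2 -> the printout has a different value
The earliest wrong entry is at step 2: it should read y = 2.

step 2, y = 2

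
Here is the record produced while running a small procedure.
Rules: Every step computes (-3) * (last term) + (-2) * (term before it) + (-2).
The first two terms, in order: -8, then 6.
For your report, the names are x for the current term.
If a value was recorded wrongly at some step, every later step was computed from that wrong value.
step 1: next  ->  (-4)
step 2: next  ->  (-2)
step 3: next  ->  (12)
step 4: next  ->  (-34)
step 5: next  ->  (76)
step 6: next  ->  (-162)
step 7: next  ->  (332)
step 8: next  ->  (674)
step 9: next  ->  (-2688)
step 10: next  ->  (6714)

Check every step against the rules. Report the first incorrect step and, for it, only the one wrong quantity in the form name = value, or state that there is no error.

step 1: x = -3*(6) + (-2)*(-8) + (-2) = -4 -> verified
step 2: x = -3*(-4) + (-2)*(6) + (-2) = -2 -> agrees with the record
step 3: x = -3*(-2) + (-2)*(-4) + (-2) = 12 -> no discrepancy
step 4: x = -3*(12) + (-2)*(-2) + (-2) = -34 -> exactly as logged
step 5: x = -3*(-34) + (-2)*(12) + (-2) = 76 -> same as recorded
step 6: x = -3*(76) + (-2)*(-34) + (-2) = -162 -> confirmed correct
step 7: x = -3*(-162) + (-2)*(76) + (-2) = 332 -> consistent with the record
step 8: x = -3*(332) + (-2)*(-162) + (-2) = -674 -> the record disagrees here
Conclusion: step 8 carries the first error; the entry should be x = -674.

step 8, x = -674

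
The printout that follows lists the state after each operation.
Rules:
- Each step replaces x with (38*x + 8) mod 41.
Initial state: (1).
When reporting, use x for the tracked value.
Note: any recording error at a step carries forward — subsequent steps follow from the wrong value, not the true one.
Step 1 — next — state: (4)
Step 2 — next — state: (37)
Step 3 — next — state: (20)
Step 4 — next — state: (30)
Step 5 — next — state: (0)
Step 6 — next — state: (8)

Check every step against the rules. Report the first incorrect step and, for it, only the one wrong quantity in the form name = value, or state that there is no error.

step 1, x = 5

Step 1: x = (38*1 + 8) mod 41 = 5 — the entry is off here.
The audit stops at step 1: the recorded entry is wrong and should be x = 5.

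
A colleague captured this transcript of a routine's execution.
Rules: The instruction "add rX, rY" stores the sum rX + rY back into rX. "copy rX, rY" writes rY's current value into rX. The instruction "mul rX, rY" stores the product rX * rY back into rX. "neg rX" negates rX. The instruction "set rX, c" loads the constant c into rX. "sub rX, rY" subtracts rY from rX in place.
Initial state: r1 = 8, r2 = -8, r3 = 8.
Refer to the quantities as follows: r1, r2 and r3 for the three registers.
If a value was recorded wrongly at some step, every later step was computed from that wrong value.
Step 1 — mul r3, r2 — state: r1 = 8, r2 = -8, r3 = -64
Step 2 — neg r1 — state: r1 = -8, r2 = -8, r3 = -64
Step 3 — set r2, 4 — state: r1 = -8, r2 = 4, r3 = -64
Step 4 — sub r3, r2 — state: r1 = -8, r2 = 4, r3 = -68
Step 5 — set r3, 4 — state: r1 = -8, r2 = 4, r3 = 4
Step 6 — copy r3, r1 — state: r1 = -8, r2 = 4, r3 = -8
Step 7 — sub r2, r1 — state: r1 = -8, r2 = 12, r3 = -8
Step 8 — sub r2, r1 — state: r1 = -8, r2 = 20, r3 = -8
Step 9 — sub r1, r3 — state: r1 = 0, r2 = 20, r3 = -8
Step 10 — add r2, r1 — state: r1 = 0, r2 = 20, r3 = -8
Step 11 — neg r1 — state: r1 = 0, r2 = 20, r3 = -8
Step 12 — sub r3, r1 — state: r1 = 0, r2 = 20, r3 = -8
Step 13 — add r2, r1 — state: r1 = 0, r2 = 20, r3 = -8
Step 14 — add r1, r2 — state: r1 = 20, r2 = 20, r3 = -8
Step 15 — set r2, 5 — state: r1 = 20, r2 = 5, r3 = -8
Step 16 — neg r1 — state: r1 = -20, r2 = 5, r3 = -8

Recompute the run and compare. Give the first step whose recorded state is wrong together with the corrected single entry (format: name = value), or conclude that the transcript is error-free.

Recomputing the run from the initial state:
step 1: r1 = 8, r2 = -8, r3 = -64
step 2: r1 = -8, r2 = -8, r3 = -64
step 3: r1 = -8, r2 = 4, r3 = -64
step 4: r1 = -8, r2 = 4, r3 = -68
step 5: r1 = -8, r2 = 4, r3 = 4
step 6: r1 = -8, r2 = 4, r3 = -8
step 7: r1 = -8, r2 = 12, r3 = -8
step 8: r1 = -8, r2 = 20, r3 = -8
step 9: r1 = 0, r2 = 20, r3 = -8
step 10: r1 = 0, r2 = 20, r3 = -8
step 11: r1 = 0, r2 = 20, r3 = -8
step 12: r1 = 0, r2 = 20, r3 = -8
step 13: r1 = 0, r2 = 20, r3 = -8
step 14: r1 = 20, r2 = 20, r3 = -8
step 15: r1 = 20, r2 = 5, r3 = -8
step 16: r1 = -20, r2 = 5, r3 = -8
This matches the transcript at every step.

no error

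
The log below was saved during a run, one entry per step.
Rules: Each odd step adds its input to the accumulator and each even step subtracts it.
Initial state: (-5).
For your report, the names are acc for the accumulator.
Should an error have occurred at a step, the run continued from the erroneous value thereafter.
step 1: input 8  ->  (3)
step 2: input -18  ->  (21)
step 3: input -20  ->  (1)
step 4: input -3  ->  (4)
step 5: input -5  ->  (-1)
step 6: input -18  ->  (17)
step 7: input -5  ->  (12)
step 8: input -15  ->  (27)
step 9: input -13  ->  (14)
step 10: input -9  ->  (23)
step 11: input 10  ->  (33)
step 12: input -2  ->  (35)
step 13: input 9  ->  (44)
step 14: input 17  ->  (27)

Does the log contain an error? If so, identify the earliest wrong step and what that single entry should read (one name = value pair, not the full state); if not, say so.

Recomputing the run from the initial state:
step 1: acc = 3
step 2: acc = 21
step 3: acc = 1
step 4: acc = 4
step 5: acc = -1
step 6: acc = 17
step 7: acc = 12
step 8: acc = 27
step 9: acc = 14
step 10: acc = 23
step 11: acc = 33
step 12: acc = 35
step 13: acc = 44
step 14: acc = 27
This matches the log at every step.

no error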